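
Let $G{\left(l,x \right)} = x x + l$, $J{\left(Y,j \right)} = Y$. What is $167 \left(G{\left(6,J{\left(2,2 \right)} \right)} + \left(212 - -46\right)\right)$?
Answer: $44756$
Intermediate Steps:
$G{\left(l,x \right)} = l + x^{2}$ ($G{\left(l,x \right)} = x^{2} + l = l + x^{2}$)
$167 \left(G{\left(6,J{\left(2,2 \right)} \right)} + \left(212 - -46\right)\right) = 167 \left(\left(6 + 2^{2}\right) + \left(212 - -46\right)\right) = 167 \left(\left(6 + 4\right) + \left(212 + 46\right)\right) = 167 \left(10 + 258\right) = 167 \cdot 268 = 44756$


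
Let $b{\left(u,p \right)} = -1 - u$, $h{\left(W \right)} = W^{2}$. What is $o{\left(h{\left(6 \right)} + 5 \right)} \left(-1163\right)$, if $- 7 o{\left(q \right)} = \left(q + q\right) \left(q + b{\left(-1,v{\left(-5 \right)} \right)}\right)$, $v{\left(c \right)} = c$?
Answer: $\frac{3910006}{7} \approx 5.5857 \cdot 10^{5}$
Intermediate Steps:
$o{\left(q \right)} = - \frac{2 q^{2}}{7}$ ($o{\left(q \right)} = - \frac{\left(q + q\right) \left(q - 0\right)}{7} = - \frac{2 q \left(q + \left(-1 + 1\right)\right)}{7} = - \frac{2 q \left(q + 0\right)}{7} = - \frac{2 q q}{7} = - \frac{2 q^{2}}{7}$)
$o{\left(h{\left(6 \right)} + 5 \right)} \left(-1163\right) = - \frac{2 \left(6^{2} + 5\right)^{2}}{7} \left(-1163\right) = - \frac{2 \left(36 + 5\right)^{2}}{7} \left(-1163\right) = - \frac{2 \cdot 41^{2}}{7} \left(-1163\right) = \left(- \frac{2}{7}\right) 1681 \left(-1163\right) = \left(- \frac{3362}{7}\right) \left(-1163\right) = \frac{3910006}{7}$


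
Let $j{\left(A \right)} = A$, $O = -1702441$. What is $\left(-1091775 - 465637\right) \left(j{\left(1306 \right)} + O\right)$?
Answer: $2649368062620$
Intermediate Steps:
$\left(-1091775 - 465637\right) \left(j{\left(1306 \right)} + O\right) = \left(-1091775 - 465637\right) \left(1306 - 1702441\right) = \left(-1557412\right) \left(-1701135\right) = 2649368062620$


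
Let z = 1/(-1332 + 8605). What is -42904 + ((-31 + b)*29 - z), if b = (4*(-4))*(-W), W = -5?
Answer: -335452580/7273 ≈ -46123.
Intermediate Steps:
b = -80 (b = (4*(-4))*(-1*(-5)) = -16*5 = -80)
z = 1/7273 ≈ 0.00013749
-42904 + ((-31 + b)*29 - z) = -42904 + ((-31 - 80)*29 - 1*1/7273) = -42904 + (-111*29 - 1/7273) = -42904 + (-3219 - 1/7273) = -42904 - 23411788/7273 = -335452580/7273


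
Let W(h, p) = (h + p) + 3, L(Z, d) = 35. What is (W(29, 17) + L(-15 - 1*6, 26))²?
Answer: 7056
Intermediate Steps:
W(h, p) = 3 + h + p
(W(29, 17) + L(-15 - 1*6, 26))² = ((3 + 29 + 17) + 35)² = (49 + 35)² = 84² = 7056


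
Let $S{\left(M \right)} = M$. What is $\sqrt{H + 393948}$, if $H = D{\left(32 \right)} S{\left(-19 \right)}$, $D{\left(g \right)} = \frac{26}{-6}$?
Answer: $\frac{\sqrt{3546273}}{3} \approx 627.72$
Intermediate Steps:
$D{\left(g \right)} = - \frac{13}{3}$ ($D{\left(g \right)} = 26 \left(- \frac{1}{6}\right) = - \frac{13}{3}$)
$H = \frac{247}{3}$ ($H = \left(- \frac{13}{3}\right) \left(-19\right) = \frac{247}{3} \approx 82.333$)
$\sqrt{H + 393948} = \sqrt{\frac{247}{3} + 393948} = \sqrt{\frac{1182091}{3}} = \frac{\sqrt{3546273}}{3}$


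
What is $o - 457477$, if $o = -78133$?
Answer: $-535610$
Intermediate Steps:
$o - 457477 = -78133 - 457477 = -535610$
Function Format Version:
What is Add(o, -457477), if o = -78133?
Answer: -535610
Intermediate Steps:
Add(o, -457477) = Add(-78133, -457477) = -535610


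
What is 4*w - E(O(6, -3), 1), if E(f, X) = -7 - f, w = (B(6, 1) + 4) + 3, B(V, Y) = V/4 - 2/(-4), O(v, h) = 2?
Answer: 45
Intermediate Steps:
B(V, Y) = ½ + V/4 (B(V, Y) = V*(¼) - 2*(-¼) = V/4 + ½ = ½ + V/4)
w = 9 (w = ((½ + (¼)*6) + 4) + 3 = ((½ + 3/2) + 4) + 3 = (2 + 4) + 3 = 6 + 3 = 9)
4*w - E(O(6, -3), 1) = 4*9 - (-7 - 1*2) = 36 - (-7 - 2) = 36 - 1*(-9) = 36 + 9 = 45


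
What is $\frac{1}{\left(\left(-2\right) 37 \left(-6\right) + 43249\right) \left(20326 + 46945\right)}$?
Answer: $\frac{1}{2939271803} \approx 3.4022 \cdot 10^{-10}$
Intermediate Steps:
$\frac{1}{\left(\left(-2\right) 37 \left(-6\right) + 43249\right) \left(20326 + 46945\right)} = \frac{1}{\left(\left(-74\right) \left(-6\right) + 43249\right) 67271} = \frac{1}{\left(444 + 43249\right) 67271} = \frac{1}{43693 \cdot 67271} = \frac{1}{2939271803}$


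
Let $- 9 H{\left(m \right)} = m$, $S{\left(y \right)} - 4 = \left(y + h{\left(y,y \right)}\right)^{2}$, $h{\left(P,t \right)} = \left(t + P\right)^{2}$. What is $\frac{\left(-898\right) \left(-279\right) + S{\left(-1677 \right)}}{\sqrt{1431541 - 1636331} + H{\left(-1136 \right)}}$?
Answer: $\frac{646715967556720104}{8939243} - \frac{10247260049314227 i \sqrt{204790}}{17878486} \approx 7.2346 \cdot 10^{10} - 2.5938 \cdot 10^{11} i$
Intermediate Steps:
$h{\left(P,t \right)} = \left(P + t\right)^{2}$
$S{\left(y \right)} = 4 + \left(y + 4 y^{2}\right)^{2}$ ($S{\left(y \right)} = 4 + \left(y + \left(y + y\right)^{2}\right)^{2} = 4 + \left(y + \left(2 y\right)^{2}\right)^{2} = 4 + \left(y + 4 y^{2}\right)^{2}$)
$H{\left(m \right)} = - \frac{m}{9}$
$\frac{\left(-898\right) \left(-279\right) + S{\left(-1677 \right)}}{\sqrt{1431541 - 1636331} + H{\left(-1136 \right)}} = \frac{\left(-898\right) \left(-279\right) + \left(4 + \left(-1677\right)^{2} \left(1 + 4 \left(-1677\right)\right)^{2}\right)}{\sqrt{1431541 - 1636331} - - \frac{1136}{9}} = \frac{250542 + \left(4 + 2812329 \left(1 - 6708\right)^{2}\right)}{\sqrt{-204790} + \frac{1136}{9}} = \frac{250542 + \left(4 + 2812329 \left(-6707\right)^{2}\right)}{i \sqrt{204790} + \frac{1136}{9}} = \frac{250542 + \left(4 + 2812329 \cdot 44983849\right)}{\frac{1136}{9} + i \sqrt{204790}} = \frac{250542 + \left(4 + 126509383074321\right)}{\frac{1136}{9} + i \sqrt{204790}} = \frac{250542 + 126509383074325}{\frac{1136}{9} + i \sqrt{204790}} = \frac{126509383324867}{\frac{1136}{9} + i \sqrt{204790}}$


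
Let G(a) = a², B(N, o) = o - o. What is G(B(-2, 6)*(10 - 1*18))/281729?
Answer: 0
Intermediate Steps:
B(N, o) = 0
G(B(-2, 6)*(10 - 1*18))/281729 = (0*(10 - 1*18))²/281729 = (0*(10 - 18))²*(1/281729) = (0*(-8))²*(1/281729) = 0²*(1/281729) = 0*(1/281729) = 0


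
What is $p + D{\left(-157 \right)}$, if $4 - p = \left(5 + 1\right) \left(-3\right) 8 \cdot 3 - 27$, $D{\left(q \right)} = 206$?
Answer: $669$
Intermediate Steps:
$p = 463$ ($p = 4 - \left(\left(5 + 1\right) \left(-3\right) 8 \cdot 3 - 27\right) = 4 - \left(6 \left(-3\right) 24 - 27\right) = 4 - \left(\left(-18\right) 24 - 27\right) = 4 - \left(-432 - 27\right) = 4 - -459 = 4 + 459 = 463$)
$p + D{\left(-157 \right)} = 463 + 206 = 669$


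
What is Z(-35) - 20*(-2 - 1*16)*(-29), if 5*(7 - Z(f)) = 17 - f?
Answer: -52217/5 ≈ -10443.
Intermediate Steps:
Z(f) = 18/5 + f/5 (Z(f) = 7 - (17 - f)/5 = 7 + (-17/5 + f/5) = 18/5 + f/5)
Z(-35) - 20*(-2 - 1*16)*(-29) = (18/5 + (⅕)*(-35)) - 20*(-2 - 1*16)*(-29) = (18/5 - 7) - 20*(-2 - 16)*(-29) = -17/5 - 20*(-18)*(-29) = -17/5 - (-360)*(-29) = -17/5 - 1*10440 = -17/5 - 10440 = -52217/5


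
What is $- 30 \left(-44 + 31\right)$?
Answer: $390$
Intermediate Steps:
$- 30 \left(-44 + 31\right) = \left(-30\right) \left(-13\right) = 390$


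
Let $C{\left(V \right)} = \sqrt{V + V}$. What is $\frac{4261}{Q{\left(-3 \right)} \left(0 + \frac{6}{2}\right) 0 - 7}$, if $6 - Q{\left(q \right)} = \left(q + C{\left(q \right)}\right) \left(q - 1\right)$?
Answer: $- \frac{4261}{7} \approx -608.71$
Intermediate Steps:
$C{\left(V \right)} = \sqrt{2} \sqrt{V}$ ($C{\left(V \right)} = \sqrt{2 V} = \sqrt{2} \sqrt{V}$)
$Q{\left(q \right)} = 6 - \left(-1 + q\right) \left(q + \sqrt{2} \sqrt{q}\right)$ ($Q{\left(q \right)} = 6 - \left(q + \sqrt{2} \sqrt{q}\right) \left(q - 1\right) = 6 - \left(q + \sqrt{2} \sqrt{q}\right) \left(-1 + q\right) = 6 - \left(-1 + q\right) \left(q + \sqrt{2} \sqrt{q}\right)$)
$\frac{4261}{Q{\left(-3 \right)} \left(0 + \frac{6}{2}\right) 0 - 7} = \frac{4261}{\left(6 - 3 - \left(-3\right)^{2} + \sqrt{2} \sqrt{-3} - \sqrt{2} \left(-3\right)^{\frac{3}{2}}\right) \left(0 + \frac{6}{2}\right) 0 - 7} = \frac{4261}{\left(6 - 3 - 9 + \sqrt{2} i \sqrt{3} - \sqrt{2} \left(- 3 i \sqrt{3}\right)\right) \left(0 + 6 \cdot \frac{1}{2}\right) 0 - 7} = \frac{4261}{\left(6 - 3 - 9 + i \sqrt{6} + 3 i \sqrt{6}\right) \left(0 + 3\right) 0 - 7} = \frac{4261}{\left(-6 + 4 i \sqrt{6}\right) 3 \cdot 0 - 7} = \frac{4261}{\left(-6 + 4 i \sqrt{6}\right) 0 - 7} = \frac{4261}{0 - 7} = \frac{4261}{-7} = 4261 \left(- \frac{1}{7}\right) = - \frac{4261}{7}$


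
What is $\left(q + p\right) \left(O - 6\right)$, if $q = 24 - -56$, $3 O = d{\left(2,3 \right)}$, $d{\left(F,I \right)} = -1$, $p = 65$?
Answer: $- \frac{2755}{3} \approx -918.33$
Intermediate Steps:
$O = - \frac{1}{3}$ ($O = \frac{1}{3} \left(-1\right) = - \frac{1}{3} \approx -0.33333$)
$q = 80$ ($q = 24 + 56 = 80$)
$\left(q + p\right) \left(O - 6\right) = \left(80 + 65\right) \left(- \frac{1}{3} - 6\right) = 145 \left(- \frac{1}{3} - 6\right) = 145 \left(- \frac{19}{3}\right) = - \frac{2755}{3}$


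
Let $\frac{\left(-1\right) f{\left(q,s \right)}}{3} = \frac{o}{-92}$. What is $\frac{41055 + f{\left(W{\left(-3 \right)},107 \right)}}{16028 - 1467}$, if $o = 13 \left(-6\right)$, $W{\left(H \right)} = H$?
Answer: $\frac{1888413}{669806} \approx 2.8193$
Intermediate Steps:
$o = -78$
$f{\left(q,s \right)} = - \frac{117}{46}$ ($f{\left(q,s \right)} = - 3 \left(- \frac{78}{-92}\right) = - 3 \left(\left(-78\right) \left(- \frac{1}{92}\right)\right) = \left(-3\right) \frac{39}{46} = - \frac{117}{46}$)
$\frac{41055 + f{\left(W{\left(-3 \right)},107 \right)}}{16028 - 1467} = \frac{41055 - \frac{117}{46}}{16028 - 1467} = \frac{1888413}{46 \cdot 14561} = \frac{1888413}{46} \cdot \frac{1}{14561} = \frac{1888413}{669806}$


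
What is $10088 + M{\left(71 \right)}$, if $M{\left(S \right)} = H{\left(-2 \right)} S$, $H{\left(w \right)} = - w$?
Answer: $10230$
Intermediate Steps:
$M{\left(S \right)} = 2 S$ ($M{\left(S \right)} = \left(-1\right) \left(-2\right) S = 2 S$)
$10088 + M{\left(71 \right)} = 10088 + 2 \cdot 71 = 10088 + 142 = 10230$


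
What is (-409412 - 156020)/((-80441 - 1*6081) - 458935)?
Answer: 565432/545457 ≈ 1.0366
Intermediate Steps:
(-409412 - 156020)/((-80441 - 1*6081) - 458935) = -565432/((-80441 - 6081) - 458935) = -565432/(-86522 - 458935) = -565432/(-545457) = -565432*(-1/545457) = 565432/545457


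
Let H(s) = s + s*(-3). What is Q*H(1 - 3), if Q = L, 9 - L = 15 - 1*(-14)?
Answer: -80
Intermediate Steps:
L = -20 (L = 9 - (15 - 1*(-14)) = 9 - (15 + 14) = 9 - 1*29 = 9 - 29 = -20)
H(s) = -2*s (H(s) = s - 3*s = -2*s)
Q = -20
Q*H(1 - 3) = -(-40)*(1 - 3) = -(-40)*(-2) = -20*4 = -80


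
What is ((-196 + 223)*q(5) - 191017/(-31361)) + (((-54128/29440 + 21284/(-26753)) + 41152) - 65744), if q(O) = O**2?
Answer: -12948722617949/541480720 ≈ -23914.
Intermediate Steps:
((-196 + 223)*q(5) - 191017/(-31361)) + (((-54128/29440 + 21284/(-26753)) + 41152) - 65744) = ((-196 + 223)*5**2 - 191017/(-31361)) + (((-54128/29440 + 21284/(-26753)) + 41152) - 65744) = (27*25 - 191017*(-1/31361)) + (((-54128*1/29440 + 21284*(-1/26753)) + 41152) - 65744) = (675 + 67/11) + (((-3383/1840 - 21284/26753) + 41152) - 65744) = 7492/11 + ((-129667959/49225520 + 41152) - 65744) = 7492/11 + (2025598931081/49225520 - 65744) = 7492/11 - 1210683655799/49225520 = -12948722617949/541480720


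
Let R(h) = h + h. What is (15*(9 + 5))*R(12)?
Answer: 5040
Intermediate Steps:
R(h) = 2*h
(15*(9 + 5))*R(12) = (15*(9 + 5))*(2*12) = (15*14)*24 = 210*24 = 5040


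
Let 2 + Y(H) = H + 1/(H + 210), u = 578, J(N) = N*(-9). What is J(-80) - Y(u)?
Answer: 113471/788 ≈ 144.00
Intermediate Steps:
J(N) = -9*N
Y(H) = -2 + H + 1/(210 + H) (Y(H) = -2 + (H + 1/(H + 210)) = -2 + (H + 1/(210 + H)) = -2 + H + 1/(210 + H))
J(-80) - Y(u) = -9*(-80) - (-419 + 578² + 208*578)/(210 + 578) = 720 - (-419 + 334084 + 120224)/788 = 720 - 453889/788 = 113471/788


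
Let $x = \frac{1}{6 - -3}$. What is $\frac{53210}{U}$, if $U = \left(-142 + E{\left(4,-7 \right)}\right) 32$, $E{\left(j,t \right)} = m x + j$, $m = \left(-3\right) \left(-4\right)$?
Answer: $- \frac{15963}{1312} \approx -12.167$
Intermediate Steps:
$x = \frac{1}{9}$ ($x = \frac{1}{6 + 3} = \frac{1}{9} \approx 0.11111$)
$m = 12$
$E{\left(j,t \right)} = \frac{4}{3} + j$ ($E{\left(j,t \right)} = 12 \cdot \frac{1}{9} + j = \frac{4}{3} + j$)
$U = - \frac{13120}{3}$ ($U = \left(-142 + \left(\frac{4}{3} + 4\right)\right) 32 = \left(-142 + \frac{16}{3}\right) 32 = \left(- \frac{410}{3}\right) 32 = - \frac{13120}{3} \approx -4373.3$)
$\frac{53210}{U} = \frac{53210}{- \frac{13120}{3}} = 53210 \left(- \frac{3}{13120}\right) = - \frac{15963}{1312}$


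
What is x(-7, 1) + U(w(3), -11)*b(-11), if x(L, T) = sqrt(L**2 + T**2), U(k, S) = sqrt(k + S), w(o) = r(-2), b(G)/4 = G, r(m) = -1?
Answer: 5*sqrt(2) - 88*I*sqrt(3) ≈ 7.0711 - 152.42*I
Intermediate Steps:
b(G) = 4*G
w(o) = -1
U(k, S) = sqrt(S + k)
x(-7, 1) + U(w(3), -11)*b(-11) = sqrt((-7)**2 + 1**2) + sqrt(-11 - 1)*(4*(-11)) = sqrt(49 + 1) + sqrt(-12)*(-44) = sqrt(50) + (2*I*sqrt(3))*(-44) = 5*sqrt(2) - 88*I*sqrt(3)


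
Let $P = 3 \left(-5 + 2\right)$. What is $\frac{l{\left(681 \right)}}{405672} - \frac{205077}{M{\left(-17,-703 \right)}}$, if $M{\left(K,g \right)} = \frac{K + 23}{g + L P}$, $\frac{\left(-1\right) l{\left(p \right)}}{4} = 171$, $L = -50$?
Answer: $\frac{146167230362}{16903} \approx 8.6474 \cdot 10^{6}$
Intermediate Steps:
$l{\left(p \right)} = -684$ ($l{\left(p \right)} = \left(-4\right) 171 = -684$)
$P = -9$ ($P = 3 \left(-3\right) = -9$)
$M{\left(K,g \right)} = \frac{23 + K}{450 + g}$ ($M{\left(K,g \right)} = \frac{K + 23}{g - -450} = \frac{23 + K}{g + 450} = \frac{23 + K}{450 + g}$)
$\frac{l{\left(681 \right)}}{405672} - \frac{205077}{M{\left(-17,-703 \right)}} = - \frac{684}{405672} - \frac{205077}{\frac{1}{450 - 703} \left(23 - 17\right)} = \left(-684\right) \frac{1}{405672} - \frac{205077}{\frac{1}{-253} \cdot 6} = - \frac{57}{33806} - \frac{205077}{\left(- \frac{1}{253}\right) 6} = - \frac{57}{33806} - \frac{205077}{- \frac{6}{253}} = - \frac{57}{33806} - - \frac{17294827}{2} = - \frac{57}{33806} + \frac{17294827}{2} = \frac{146167230362}{16903}$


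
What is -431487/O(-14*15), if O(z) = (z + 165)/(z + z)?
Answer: -4027212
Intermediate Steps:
O(z) = (165 + z)/(2*z) (O(z) = (165 + z)/((2*z)) = (165 + z)*(1/(2*z)) = (165 + z)/(2*z))
-431487/O(-14*15) = -431487*(-420/(165 - 14*15)) = -431487*(-420/(165 - 210)) = -431487/((½)*(-1/210)*(-45)) = -431487/3/28 = -431487*28/3 = -4027212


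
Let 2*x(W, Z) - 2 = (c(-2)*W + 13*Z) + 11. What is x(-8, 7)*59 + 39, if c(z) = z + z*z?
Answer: 2635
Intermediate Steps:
c(z) = z + z²
x(W, Z) = 13/2 + W + 13*Z/2 (x(W, Z) = 1 + (((-2*(1 - 2))*W + 13*Z) + 11)/2 = 1 + (((-2*(-1))*W + 13*Z) + 11)/2 = 1 + ((2*W + 13*Z) + 11)/2 = 1 + (11 + 2*W + 13*Z)/2 = 1 + (11/2 + W + 13*Z/2) = 13/2 + W + 13*Z/2)
x(-8, 7)*59 + 39 = (13/2 - 8 + (13/2)*7)*59 + 39 = (13/2 - 8 + 91/2)*59 + 39 = 44*59 + 39 = 2596 + 39 = 2635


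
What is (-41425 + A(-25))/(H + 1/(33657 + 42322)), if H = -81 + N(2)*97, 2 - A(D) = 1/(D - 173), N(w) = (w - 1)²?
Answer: -623160991187/240701670 ≈ -2588.9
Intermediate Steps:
N(w) = (-1 + w)²
A(D) = 2 - 1/(-173 + D) (A(D) = 2 - 1/(D - 173) = 2 - 1/(-173 + D))
H = 16 (H = -81 + (-1 + 2)²*97 = -81 + 1²*97 = -81 + 1*97 = -81 + 97 = 16)
(-41425 + A(-25))/(H + 1/(33657 + 42322)) = (-41425 + (-347 + 2*(-25))/(-173 - 25))/(16 + 1/(33657 + 42322)) = (-41425 + (-347 - 50)/(-198))/(16 + 1/75979) = (-41425 - 1/198*(-397))/(16 + 1/75979) = (-41425 + 397/198)/(1215665/75979) = -8201753/198*75979/1215665 = -623160991187/240701670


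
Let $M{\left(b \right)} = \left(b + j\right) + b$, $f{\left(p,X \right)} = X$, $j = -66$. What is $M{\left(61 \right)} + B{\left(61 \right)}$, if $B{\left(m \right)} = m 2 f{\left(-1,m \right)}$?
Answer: $7498$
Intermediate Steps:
$B{\left(m \right)} = 2 m^{2}$ ($B{\left(m \right)} = m 2 m = 2 m m = 2 m^{2}$)
$M{\left(b \right)} = -66 + 2 b$ ($M{\left(b \right)} = \left(b - 66\right) + b = \left(-66 + b\right) + b = -66 + 2 b$)
$M{\left(61 \right)} + B{\left(61 \right)} = \left(-66 + 2 \cdot 61\right) + 2 \cdot 61^{2} = \left(-66 + 122\right) + 2 \cdot 3721 = 56 + 7442 = 7498$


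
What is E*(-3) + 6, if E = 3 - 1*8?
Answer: 21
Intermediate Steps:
E = -5 (E = 3 - 8 = -5)
E*(-3) + 6 = -5*(-3) + 6 = 15 + 6 = 21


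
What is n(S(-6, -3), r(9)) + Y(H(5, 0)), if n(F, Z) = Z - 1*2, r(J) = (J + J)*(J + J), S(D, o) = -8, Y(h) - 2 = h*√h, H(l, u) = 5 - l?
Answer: 324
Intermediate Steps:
Y(h) = 2 + h^(3/2) (Y(h) = 2 + h*√h = 2 + h^(3/2))
r(J) = 4*J² (r(J) = (2*J)*(2*J) = 4*J²)
n(F, Z) = -2 + Z (n(F, Z) = Z - 2 = -2 + Z)
n(S(-6, -3), r(9)) + Y(H(5, 0)) = (-2 + 4*9²) + (2 + (5 - 1*5)^(3/2)) = (-2 + 4*81) + (2 + (5 - 5)^(3/2)) = (-2 + 324) + (2 + 0^(3/2)) = 322 + (2 + 0) = 322 + 2 = 324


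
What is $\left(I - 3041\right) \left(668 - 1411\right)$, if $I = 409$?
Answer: $1955576$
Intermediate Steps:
$\left(I - 3041\right) \left(668 - 1411\right) = \left(409 - 3041\right) \left(668 - 1411\right) = \left(-2632\right) \left(-743\right) = 1955576$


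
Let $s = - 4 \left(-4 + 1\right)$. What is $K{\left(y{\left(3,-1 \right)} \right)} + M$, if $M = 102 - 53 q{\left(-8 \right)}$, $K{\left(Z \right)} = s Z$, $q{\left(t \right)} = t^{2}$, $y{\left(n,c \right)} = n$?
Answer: $-3254$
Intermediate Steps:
$s = 12$ ($s = \left(-4\right) \left(-3\right) = 12$)
$K{\left(Z \right)} = 12 Z$
$M = -3290$ ($M = 102 - 53 \left(-8\right)^{2} = 102 - 3392 = -3290$)
$K{\left(y{\left(3,-1 \right)} \right)} + M = 12 \cdot 3 - 3290 = 36 - 3290 = -3254$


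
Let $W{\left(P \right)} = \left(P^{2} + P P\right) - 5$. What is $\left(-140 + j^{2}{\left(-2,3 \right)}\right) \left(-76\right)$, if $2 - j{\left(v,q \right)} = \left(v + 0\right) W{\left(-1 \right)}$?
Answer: $9424$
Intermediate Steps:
$W{\left(P \right)} = -5 + 2 P^{2}$ ($W{\left(P \right)} = \left(P^{2} + P^{2}\right) - 5 = 2 P^{2} - 5 = -5 + 2 P^{2}$)
$j{\left(v,q \right)} = 2 + 3 v$ ($j{\left(v,q \right)} = 2 - \left(v + 0\right) \left(-5 + 2 \left(-1\right)^{2}\right) = 2 - v \left(-5 + 2 \cdot 1\right) = 2 - v \left(-5 + 2\right) = 2 - v \left(-3\right) = 2 - - 3 v = 2 + 3 v$)
$\left(-140 + j^{2}{\left(-2,3 \right)}\right) \left(-76\right) = \left(-140 + \left(2 + 3 \left(-2\right)\right)^{2}\right) \left(-76\right) = \left(-140 + \left(2 - 6\right)^{2}\right) \left(-76\right) = \left(-140 + \left(-4\right)^{2}\right) \left(-76\right) = \left(-140 + 16\right) \left(-76\right) = \left(-124\right) \left(-76\right) = 9424$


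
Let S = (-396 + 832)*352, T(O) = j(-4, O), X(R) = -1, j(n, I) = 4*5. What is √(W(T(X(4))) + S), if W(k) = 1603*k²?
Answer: 4*√49667 ≈ 891.44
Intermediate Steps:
j(n, I) = 20
T(O) = 20
S = 153472 (S = 436*352 = 153472)
√(W(T(X(4))) + S) = √(1603*20² + 153472) = √(1603*400 + 153472) = √(641200 + 153472) = √794672 = 4*√49667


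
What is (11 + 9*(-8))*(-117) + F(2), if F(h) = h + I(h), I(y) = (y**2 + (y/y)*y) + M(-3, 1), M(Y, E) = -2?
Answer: 7143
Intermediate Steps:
I(y) = -2 + y + y**2 (I(y) = (y**2 + (y/y)*y) - 2 = (y**2 + 1*y) - 2 = (y**2 + y) - 2 = (y + y**2) - 2 = -2 + y + y**2)
F(h) = -2 + h**2 + 2*h (F(h) = h + (-2 + h + h**2) = -2 + h**2 + 2*h)
(11 + 9*(-8))*(-117) + F(2) = (11 + 9*(-8))*(-117) + (-2 + 2**2 + 2*2) = (11 - 72)*(-117) + (-2 + 4 + 4) = -61*(-117) + 6 = 7137 + 6 = 7143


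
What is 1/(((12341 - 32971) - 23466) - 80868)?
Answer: -1/124964 ≈ -8.0023e-6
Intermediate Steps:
1/(((12341 - 32971) - 23466) - 80868) = 1/((-20630 - 23466) - 80868) = 1/(-44096 - 80868) = 1/(-124964) = -1/124964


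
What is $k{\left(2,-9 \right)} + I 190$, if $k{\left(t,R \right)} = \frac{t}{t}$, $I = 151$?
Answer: $28691$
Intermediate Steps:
$k{\left(t,R \right)} = 1$
$k{\left(2,-9 \right)} + I 190 = 1 + 151 \cdot 190 = 1 + 28690 = 28691$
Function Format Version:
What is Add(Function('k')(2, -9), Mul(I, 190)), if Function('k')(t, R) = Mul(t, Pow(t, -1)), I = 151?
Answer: 28691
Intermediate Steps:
Function('k')(t, R) = 1
Add(Function('k')(2, -9), Mul(I, 190)) = Add(1, Mul(151, 190)) = Add(1, 28690) = 28691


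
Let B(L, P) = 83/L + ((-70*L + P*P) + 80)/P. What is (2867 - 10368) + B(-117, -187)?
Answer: -169188863/21879 ≈ -7732.9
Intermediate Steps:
B(L, P) = 83/L + (80 + P**2 - 70*L)/P (B(L, P) = 83/L + ((-70*L + P**2) + 80)/P = 83/L + ((P**2 - 70*L) + 80)/P = 83/L + (80 + P**2 - 70*L)/P)
(2867 - 10368) + B(-117, -187) = (2867 - 10368) + (-187 + 80/(-187) + 83/(-117) - 70*(-117)/(-187)) = -7501 + (-187 + 80*(-1/187) + 83*(-1/117) - 70*(-117)*(-1/187)) = -7501 + (-187 - 80/187 - 83/117 - 8190/187) = -7501 - 5074484/21879 = -169188863/21879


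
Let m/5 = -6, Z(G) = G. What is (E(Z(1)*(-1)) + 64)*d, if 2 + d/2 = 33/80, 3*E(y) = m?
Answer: -3429/20 ≈ -171.45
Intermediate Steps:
m = -30 (m = 5*(-6) = -30)
E(y) = -10 (E(y) = (1/3)*(-30) = -10)
d = -127/40 (d = -4 + 2*(33/80) = -4 + 33/40 = -127/40 ≈ -3.1750)
(E(Z(1)*(-1)) + 64)*d = (-10 + 64)*(-127/40) = 54*(-127/40) = -3429/20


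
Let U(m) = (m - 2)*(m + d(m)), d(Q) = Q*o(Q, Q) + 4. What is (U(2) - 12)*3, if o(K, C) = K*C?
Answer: -36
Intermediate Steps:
o(K, C) = C*K
d(Q) = 4 + Q³ (d(Q) = Q*(Q*Q) + 4 = Q*Q² + 4 = Q³ + 4 = 4 + Q³)
U(m) = (-2 + m)*(4 + m + m³) (U(m) = (m - 2)*(m + (4 + m³)) = (-2 + m)*(4 + m + m³))
(U(2) - 12)*3 = ((-8 + 2² + 2⁴ - 2*2³ + 2*2) - 12)*3 = ((-8 + 4 + 16 - 2*8 + 4) - 12)*3 = ((-8 + 4 + 16 - 16 + 4) - 12)*3 = (0 - 12)*3 = -12*3 = -36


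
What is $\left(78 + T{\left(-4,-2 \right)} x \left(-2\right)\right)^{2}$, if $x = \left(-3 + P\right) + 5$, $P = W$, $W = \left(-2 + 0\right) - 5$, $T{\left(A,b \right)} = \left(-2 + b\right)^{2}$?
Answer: $56644$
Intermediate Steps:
$W = -7$ ($W = -2 - 5 = -7$)
$P = -7$
$x = -5$ ($x = \left(-3 - 7\right) + 5 = -10 + 5 = -5$)
$\left(78 + T{\left(-4,-2 \right)} x \left(-2\right)\right)^{2} = \left(78 + \left(-2 - 2\right)^{2} \left(-5\right) \left(-2\right)\right)^{2} = \left(78 + \left(-4\right)^{2} \left(-5\right) \left(-2\right)\right)^{2} = \left(78 + 16 \left(-5\right) \left(-2\right)\right)^{2} = \left(78 - -160\right)^{2} = \left(78 + 160\right)^{2} = 238^{2} = 56644$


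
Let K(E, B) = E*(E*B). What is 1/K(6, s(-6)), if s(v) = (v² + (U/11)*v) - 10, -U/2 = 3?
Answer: 11/11592 ≈ 0.00094893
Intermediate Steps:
U = -6 (U = -2*3 = -6)
s(v) = -10 + v² - 6*v/11 (s(v) = (v² + (-6/11)*v) - 10 = (v² + (-6*1/11)*v) - 10 = (v² - 6*v/11) - 10 = -10 + v² - 6*v/11)
K(E, B) = B*E² (K(E, B) = E*(B*E) = B*E²)
1/K(6, s(-6)) = 1/((-10 + (-6)² - 6/11*(-6))*6²) = 1/((-10 + 36 + 36/11)*36) = 1/((322/11)*36) = 1/(11592/11) = 11/11592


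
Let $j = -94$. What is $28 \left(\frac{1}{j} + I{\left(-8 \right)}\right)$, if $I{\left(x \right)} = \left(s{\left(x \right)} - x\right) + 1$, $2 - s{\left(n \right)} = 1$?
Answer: $\frac{13146}{47} \approx 279.7$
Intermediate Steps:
$s{\left(n \right)} = 1$ ($s{\left(n \right)} = 2 - 1 = 1$)
$I{\left(x \right)} = 2 - x$ ($I{\left(x \right)} = \left(1 - x\right) + 1 = 2 - x$)
$28 \left(\frac{1}{j} + I{\left(-8 \right)}\right) = 28 \left(\frac{1}{-94} + \left(2 - -8\right)\right) = 28 \left(- \frac{1}{94} + \left(2 + 8\right)\right) = 28 \left(- \frac{1}{94} + 10\right) = 28 \cdot \frac{939}{94} = \frac{13146}{47}$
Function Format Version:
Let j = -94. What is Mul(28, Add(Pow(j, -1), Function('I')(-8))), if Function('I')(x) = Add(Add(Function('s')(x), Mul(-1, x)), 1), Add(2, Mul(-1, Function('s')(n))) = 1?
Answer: Rational(13146, 47) ≈ 279.70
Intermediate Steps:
Function('s')(n) = 1 (Function('s')(n) = Add(2, Mul(-1, 1)) = Add(2, -1) = 1)
Function('I')(x) = Add(2, Mul(-1, x)) (Function('I')(x) = Add(Add(1, Mul(-1, x)), 1) = Add(2, Mul(-1, x)))
Mul(28, Add(Pow(j, -1), Function('I')(-8))) = Mul(28, Add(Pow(-94, -1), Add(2, Mul(-1, -8)))) = Mul(28, Add(Rational(-1, 94), Add(2, 8))) = Mul(28, Add(Rational(-1, 94), 10)) = Mul(28, Rational(939, 94)) = Rational(13146, 47)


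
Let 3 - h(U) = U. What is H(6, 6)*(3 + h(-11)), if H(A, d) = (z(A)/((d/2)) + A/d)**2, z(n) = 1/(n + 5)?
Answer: 19652/1089 ≈ 18.046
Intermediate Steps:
h(U) = 3 - U
z(n) = 1/(5 + n)
H(A, d) = (A/d + 2/(d*(5 + A)))**2 (H(A, d) = (1/((5 + A)*((d/2))) + A/d)**2 = ((2/d)/(5 + A) + A/d)**2 = (2/(d*(5 + A)) + A/d)**2 = (A/d + 2/(d*(5 + A)))**2)
H(6, 6)*(3 + h(-11)) = ((2 + 6*(5 + 6))**2/(6**2*(5 + 6)**2))*(3 + (3 - 1*(-11))) = ((1/36)*(2 + 6*11)**2/11**2)*(3 + (3 + 11)) = ((1/36)*(2 + 66)**2*(1/121))*(3 + 14) = ((1/36)*68**2*(1/121))*17 = ((1/36)*4624*(1/121))*17 = (1156/1089)*17 = 19652/1089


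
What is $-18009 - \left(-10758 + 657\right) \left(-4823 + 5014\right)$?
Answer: $1911282$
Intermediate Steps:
$-18009 - \left(-10758 + 657\right) \left(-4823 + 5014\right) = -18009 - \left(-10101\right) 191 = -18009 - -1929291 = -18009 + 1929291 = 1911282$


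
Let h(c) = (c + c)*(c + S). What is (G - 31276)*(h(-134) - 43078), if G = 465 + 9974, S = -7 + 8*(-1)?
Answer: 65553202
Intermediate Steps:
S = -15 (S = -7 - 8 = -15)
G = 10439
h(c) = 2*c*(-15 + c) (h(c) = (c + c)*(c - 15) = (2*c)*(-15 + c) = 2*c*(-15 + c))
(G - 31276)*(h(-134) - 43078) = (10439 - 31276)*(2*(-134)*(-15 - 134) - 43078) = -20837*(2*(-134)*(-149) - 43078) = -20837*(39932 - 43078) = -20837*(-3146) = 65553202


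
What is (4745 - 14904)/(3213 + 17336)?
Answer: -10159/20549 ≈ -0.49438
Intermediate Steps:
(4745 - 14904)/(3213 + 17336) = -10159/20549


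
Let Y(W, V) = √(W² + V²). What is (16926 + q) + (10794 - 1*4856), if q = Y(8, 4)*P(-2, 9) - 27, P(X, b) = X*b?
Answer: 22837 - 72*√5 ≈ 22676.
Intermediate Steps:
Y(W, V) = √(V² + W²)
q = -27 - 72*√5 (q = √(4² + 8²)*(-2*9) - 27 = √(16 + 64)*(-18) - 27 = √80*(-18) - 27 = (4*√5)*(-18) - 27 = -72*√5 - 27 = -27 - 72*√5 ≈ -188.00)
(16926 + q) + (10794 - 1*4856) = (16926 + (-27 - 72*√5)) + (10794 - 1*4856) = (16899 - 72*√5) + (10794 - 4856) = (16899 - 72*√5) + 5938 = 22837 - 72*√5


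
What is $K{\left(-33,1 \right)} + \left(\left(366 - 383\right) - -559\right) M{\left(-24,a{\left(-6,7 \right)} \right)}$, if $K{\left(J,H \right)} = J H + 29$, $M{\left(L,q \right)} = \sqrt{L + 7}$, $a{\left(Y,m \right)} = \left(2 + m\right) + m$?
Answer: $-4 + 542 i \sqrt{17} \approx -4.0 + 2234.7 i$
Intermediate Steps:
$a{\left(Y,m \right)} = 2 + 2 m$
$M{\left(L,q \right)} = \sqrt{7 + L}$
$K{\left(J,H \right)} = 29 + H J$ ($K{\left(J,H \right)} = H J + 29 = 29 + H J$)
$K{\left(-33,1 \right)} + \left(\left(366 - 383\right) - -559\right) M{\left(-24,a{\left(-6,7 \right)} \right)} = \left(29 + 1 \left(-33\right)\right) + \left(\left(366 - 383\right) - -559\right) \sqrt{7 - 24} = \left(29 - 33\right) + \left(\left(366 - 383\right) + 559\right) \sqrt{-17} = -4 + \left(-17 + 559\right) i \sqrt{17} = -4 + 542 i \sqrt{17}$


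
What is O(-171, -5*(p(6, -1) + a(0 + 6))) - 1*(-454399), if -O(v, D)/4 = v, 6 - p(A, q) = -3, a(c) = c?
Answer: 455083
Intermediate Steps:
p(A, q) = 9 (p(A, q) = 6 - 1*(-3) = 6 + 3 = 9)
O(v, D) = -4*v
O(-171, -5*(p(6, -1) + a(0 + 6))) - 1*(-454399) = -4*(-171) - 1*(-454399) = 684 + 454399 = 455083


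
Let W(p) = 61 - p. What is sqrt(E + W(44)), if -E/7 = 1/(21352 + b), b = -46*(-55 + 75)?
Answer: 3*sqrt(49283261)/5108 ≈ 4.1231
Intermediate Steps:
b = -920 (b = -46*20 = -920)
E = -7/20432 (E = -7/(21352 - 920) = -7/20432 ≈ -0.00034260)
sqrt(E + W(44)) = sqrt(-7/20432 + (61 - 1*44)) = sqrt(-7/20432 + (61 - 44)) = sqrt(-7/20432 + 17) = sqrt(347337/20432) = 3*sqrt(49283261)/5108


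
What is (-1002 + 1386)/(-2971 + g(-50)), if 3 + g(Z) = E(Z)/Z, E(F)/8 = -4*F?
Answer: -64/501 ≈ -0.12774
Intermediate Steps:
E(F) = -32*F (E(F) = 8*(-4*F) = -32*F)
g(Z) = -35 (g(Z) = -3 + (-32*Z)/Z = -3 - 32 = -35)
(-1002 + 1386)/(-2971 + g(-50)) = (-1002 + 1386)/(-2971 - 35) = 384/(-3006) = 384*(-1/3006) = -64/501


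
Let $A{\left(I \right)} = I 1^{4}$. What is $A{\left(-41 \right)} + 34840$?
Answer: $34799$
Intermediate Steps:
$A{\left(I \right)} = I$ ($A{\left(I \right)} = I 1 = I$)
$A{\left(-41 \right)} + 34840 = -41 + 34840 = 34799$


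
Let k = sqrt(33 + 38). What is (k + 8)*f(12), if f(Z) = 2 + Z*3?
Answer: 304 + 38*sqrt(71) ≈ 624.19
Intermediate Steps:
k = sqrt(71) ≈ 8.4261
f(Z) = 2 + 3*Z
(k + 8)*f(12) = (sqrt(71) + 8)*(2 + 3*12) = (8 + sqrt(71))*(2 + 36) = (8 + sqrt(71))*38 = 304 + 38*sqrt(71)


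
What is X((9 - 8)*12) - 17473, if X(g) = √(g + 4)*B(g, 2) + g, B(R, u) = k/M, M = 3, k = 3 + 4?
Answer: -52355/3 ≈ -17452.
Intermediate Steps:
k = 7
B(R, u) = 7/3
X(g) = g + 7*√(4 + g)/3 (X(g) = √(g + 4)*(7/3) + g = √(4 + g)*(7/3) + g = 7*√(4 + g)/3 + g = g + 7*√(4 + g)/3)
X((9 - 8)*12) - 17473 = ((9 - 8)*12 + 7*√(4 + (9 - 8)*12)/3) - 17473 = (1*12 + 7*√(4 + 1*12)/3) - 17473 = (12 + 7*√(4 + 12)/3) - 17473 = (12 + 7*√16/3) - 17473 = (12 + (7/3)*4) - 17473 = (12 + 28/3) - 17473 = 64/3 - 17473 = -52355/3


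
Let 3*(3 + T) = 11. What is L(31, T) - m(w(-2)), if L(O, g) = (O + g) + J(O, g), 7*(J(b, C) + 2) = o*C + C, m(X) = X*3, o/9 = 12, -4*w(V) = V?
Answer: 1619/42 ≈ 38.548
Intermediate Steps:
w(V) = -V/4
o = 108 (o = 9*12 = 108)
T = ⅔ (T = -3 + (⅓)*11 = -3 + 11/3 = ⅔ ≈ 0.66667)
m(X) = 3*X
J(b, C) = -2 + 109*C/7 (J(b, C) = -2 + (108*C + C)/7 = -2 + (109*C)/7 = -2 + 109*C/7)
L(O, g) = -2 + O + 116*g/7 (L(O, g) = (O + g) + (-2 + 109*g/7) = -2 + O + 116*g/7)
L(31, T) - m(w(-2)) = (-2 + 31 + (116/7)*(⅔)) - 3*(-¼*(-2)) = (-2 + 31 + 232/21) - 3/2 = 841/21 - 1*3/2 = 841/21 - 3/2 = 1619/42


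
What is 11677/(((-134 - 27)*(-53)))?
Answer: 11677/8533 ≈ 1.3685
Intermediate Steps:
11677/(((-134 - 27)*(-53))) = 11677/((-161*(-53))) = 11677/8533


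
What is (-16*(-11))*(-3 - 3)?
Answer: -1056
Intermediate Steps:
(-16*(-11))*(-3 - 3) = 176*(-6) = -1056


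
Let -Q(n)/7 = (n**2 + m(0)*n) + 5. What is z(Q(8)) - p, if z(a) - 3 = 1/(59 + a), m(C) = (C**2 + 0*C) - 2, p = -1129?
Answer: 353183/312 ≈ 1132.0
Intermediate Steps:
m(C) = -2 + C**2 (m(C) = (C**2 + 0) - 2 = C**2 - 2 = -2 + C**2)
Q(n) = -35 - 7*n**2 + 14*n (Q(n) = -7*((n**2 + (-2 + 0**2)*n) + 5) = -7*((n**2 + (-2 + 0)*n) + 5) = -7*((n**2 - 2*n) + 5) = -7*(5 + n**2 - 2*n) = -35 - 7*n**2 + 14*n)
z(a) = 3 + 1/(59 + a)
z(Q(8)) - p = (178 + 3*(-35 - 7*8**2 + 14*8))/(59 + (-35 - 7*8**2 + 14*8)) - 1*(-1129) = (178 + 3*(-35 - 7*64 + 112))/(59 + (-35 - 7*64 + 112)) + 1129 = (178 + 3*(-35 - 448 + 112))/(59 + (-35 - 448 + 112)) + 1129 = (178 + 3*(-371))/(59 - 371) + 1129 = (178 - 1113)/(-312) + 1129 = -1/312*(-935) + 1129 = 935/312 + 1129 = 353183/312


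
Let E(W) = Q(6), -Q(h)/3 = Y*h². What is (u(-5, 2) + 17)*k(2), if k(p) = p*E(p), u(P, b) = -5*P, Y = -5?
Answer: 45360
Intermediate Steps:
Q(h) = 15*h² (Q(h) = -(-15)*h² = 15*h²)
E(W) = 540 (E(W) = 15*6² = 15*36 = 540)
k(p) = 540*p (k(p) = p*540 = 540*p)
(u(-5, 2) + 17)*k(2) = (-5*(-5) + 17)*(540*2) = (25 + 17)*1080 = 42*1080 = 45360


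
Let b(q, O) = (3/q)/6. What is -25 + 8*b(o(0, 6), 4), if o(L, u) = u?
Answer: -73/3 ≈ -24.333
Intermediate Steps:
b(q, O) = 1/(2*q) (b(q, O) = (3/q)*(1/6) = 1/(2*q))
-25 + 8*b(o(0, 6), 4) = -25 + 8*((1/2)/6) = -25 + 8*((1/2)*(1/6)) = -25 + 8*(1/12) = -25 + 2/3 = -73/3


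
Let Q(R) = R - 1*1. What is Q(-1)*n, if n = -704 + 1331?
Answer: -1254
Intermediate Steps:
n = 627
Q(R) = -1 + R (Q(R) = R - 1 = -1 + R)
Q(-1)*n = (-1 - 1)*627 = -2*627 = -1254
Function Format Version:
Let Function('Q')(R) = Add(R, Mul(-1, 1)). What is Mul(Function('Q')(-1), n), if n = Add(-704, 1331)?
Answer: -1254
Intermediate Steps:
n = 627
Function('Q')(R) = Add(-1, R) (Function('Q')(R) = Add(R, -1) = Add(-1, R))
Mul(Function('Q')(-1), n) = Mul(Add(-1, -1), 627) = Mul(-2, 627) = -1254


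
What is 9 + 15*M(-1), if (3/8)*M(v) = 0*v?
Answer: 9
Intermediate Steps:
M(v) = 0 (M(v) = 8*(0*v)/3 = (8/3)*0 = 0)
9 + 15*M(-1) = 9 + 15*0 = 9 + 0 = 9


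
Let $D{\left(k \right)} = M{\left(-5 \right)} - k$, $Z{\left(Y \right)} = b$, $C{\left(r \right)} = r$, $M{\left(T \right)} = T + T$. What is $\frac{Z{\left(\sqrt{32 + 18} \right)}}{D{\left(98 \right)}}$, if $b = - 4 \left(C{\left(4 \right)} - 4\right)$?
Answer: $0$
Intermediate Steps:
$M{\left(T \right)} = 2 T$
$b = 0$ ($b = - 4 \left(4 - 4\right) = \left(-4\right) 0 = 0$)
$Z{\left(Y \right)} = 0$
$D{\left(k \right)} = -10 - k$ ($D{\left(k \right)} = 2 \left(-5\right) - k = -10 - k$)
$\frac{Z{\left(\sqrt{32 + 18} \right)}}{D{\left(98 \right)}} = \frac{0}{-10 - 98} = \frac{0}{-108} = 0 \left(- \frac{1}{108}\right) = 0$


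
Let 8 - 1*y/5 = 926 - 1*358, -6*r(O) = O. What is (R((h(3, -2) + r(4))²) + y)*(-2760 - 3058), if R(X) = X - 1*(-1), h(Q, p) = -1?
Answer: 146415788/9 ≈ 1.6268e+7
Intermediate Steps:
r(O) = -O/6
y = -2800 (y = 40 - 5*(926 - 1*358) = 40 - 5*(926 - 358) = 40 - 5*568 = 40 - 2840 = -2800)
R(X) = 1 + X (R(X) = X + 1 = 1 + X)
(R((h(3, -2) + r(4))²) + y)*(-2760 - 3058) = ((1 + (-1 - ⅙*4)²) - 2800)*(-2760 - 3058) = ((1 + (-1 - ⅔)²) - 2800)*(-5818) = ((1 + (-5/3)²) - 2800)*(-5818) = ((1 + 25/9) - 2800)*(-5818) = (34/9 - 2800)*(-5818) = -25166/9*(-5818) = 146415788/9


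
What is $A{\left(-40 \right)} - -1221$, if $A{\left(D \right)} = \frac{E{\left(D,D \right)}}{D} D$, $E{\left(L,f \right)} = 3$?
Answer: $1224$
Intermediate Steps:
$A{\left(D \right)} = 3$ ($A{\left(D \right)} = \frac{3}{D} D = 3$)
$A{\left(-40 \right)} - -1221 = 3 - -1221 = 3 + 1221 = 1224$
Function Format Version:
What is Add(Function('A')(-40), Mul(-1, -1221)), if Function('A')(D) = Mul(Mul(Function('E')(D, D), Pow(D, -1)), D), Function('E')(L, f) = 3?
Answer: 1224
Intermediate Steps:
Function('A')(D) = 3 (Function('A')(D) = Mul(Mul(3, Pow(D, -1)), D) = 3)
Add(Function('A')(-40), Mul(-1, -1221)) = Add(3, Mul(-1, -1221)) = Add(3, 1221) = 1224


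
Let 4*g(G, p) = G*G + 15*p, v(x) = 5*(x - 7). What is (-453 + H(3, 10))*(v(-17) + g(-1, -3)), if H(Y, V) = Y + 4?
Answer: 58426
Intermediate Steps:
H(Y, V) = 4 + Y
v(x) = -35 + 5*x (v(x) = 5*(-7 + x) = -35 + 5*x)
g(G, p) = G²/4 + 15*p/4 (g(G, p) = (G*G + 15*p)/4 = (G² + 15*p)/4 = G²/4 + 15*p/4)
(-453 + H(3, 10))*(v(-17) + g(-1, -3)) = (-453 + (4 + 3))*((-35 + 5*(-17)) + ((¼)*(-1)² + (15/4)*(-3))) = (-453 + 7)*((-35 - 85) + ((¼)*1 - 45/4)) = -446*(-120 + (¼ - 45/4)) = -446*(-120 - 11) = -446*(-131) = 58426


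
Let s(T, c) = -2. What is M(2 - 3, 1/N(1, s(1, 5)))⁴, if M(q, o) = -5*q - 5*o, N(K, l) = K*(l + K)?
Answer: 10000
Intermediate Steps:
N(K, l) = K*(K + l)
M(q, o) = -5*o - 5*q
M(2 - 3, 1/N(1, s(1, 5)))⁴ = (-5/(1 - 2) - 5*(2 - 3))⁴ = (-5/(1*(-1)) - 5*(-1))⁴ = (-5/(-1) + 5)⁴ = (-5*(-1) + 5)⁴ = (5 + 5)⁴ = 10⁴ = 10000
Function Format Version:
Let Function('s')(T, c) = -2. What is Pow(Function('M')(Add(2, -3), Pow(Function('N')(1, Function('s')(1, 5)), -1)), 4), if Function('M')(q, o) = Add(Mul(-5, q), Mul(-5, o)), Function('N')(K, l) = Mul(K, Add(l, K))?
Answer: 10000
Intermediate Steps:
Function('N')(K, l) = Mul(K, Add(K, l))
Function('M')(q, o) = Add(Mul(-5, o), Mul(-5, q))
Pow(Function('M')(Add(2, -3), Pow(Function('N')(1, Function('s')(1, 5)), -1)), 4) = Pow(Add(Mul(-5, Pow(Mul(1, Add(1, -2)), -1)), Mul(-5, Add(2, -3))), 4) = Pow(Add(Mul(-5, Pow(Mul(1, -1), -1)), Mul(-5, -1)), 4) = Pow(Add(Mul(-5, Pow(-1, -1)), 5), 4) = Pow(Add(Mul(-5, -1), 5), 4) = Pow(Add(5, 5), 4) = Pow(10, 4) = 10000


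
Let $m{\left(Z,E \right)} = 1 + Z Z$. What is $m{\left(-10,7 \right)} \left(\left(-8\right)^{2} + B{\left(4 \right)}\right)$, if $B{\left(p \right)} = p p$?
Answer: $8080$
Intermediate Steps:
$B{\left(p \right)} = p^{2}$
$m{\left(Z,E \right)} = 1 + Z^{2}$
$m{\left(-10,7 \right)} \left(\left(-8\right)^{2} + B{\left(4 \right)}\right) = \left(1 + \left(-10\right)^{2}\right) \left(\left(-8\right)^{2} + 4^{2}\right) = \left(1 + 100\right) \left(64 + 16\right) = 101 \cdot 80 = 8080$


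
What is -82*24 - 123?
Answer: -2091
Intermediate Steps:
-82*24 - 123 = -1968 - 123 = -2091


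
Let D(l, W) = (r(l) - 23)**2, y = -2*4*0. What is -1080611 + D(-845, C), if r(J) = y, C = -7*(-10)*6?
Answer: -1080082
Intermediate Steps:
C = 420 (C = 70*6 = 420)
y = 0 (y = -8*0 = 0)
r(J) = 0
D(l, W) = 529 (D(l, W) = (0 - 23)**2 = (-23)**2 = 529)
-1080611 + D(-845, C) = -1080611 + 529 = -1080082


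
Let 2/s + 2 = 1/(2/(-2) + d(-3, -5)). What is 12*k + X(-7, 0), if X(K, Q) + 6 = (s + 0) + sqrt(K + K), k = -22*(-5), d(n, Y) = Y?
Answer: 17070/13 + I*sqrt(14) ≈ 1313.1 + 3.7417*I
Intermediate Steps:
k = 110
s = -12/13 (s = 2/(-2 + 1/(2/(-2) - 5)) = 2/(-2 + 1/(2*(-1/2) - 5)) = 2/(-2 + 1/(-1 - 5)) = 2/(-2 + 1/(-6)) = 2/(-2 - 1/6) = 2/(-13/6) = 2*(-6/13) = -12/13 ≈ -0.92308)
X(K, Q) = -90/13 + sqrt(2)*sqrt(K) (X(K, Q) = -6 + ((-12/13 + 0) + sqrt(K + K)) = -6 + (-12/13 + sqrt(2*K)) = -6 + (-12/13 + sqrt(2)*sqrt(K)) = -90/13 + sqrt(2)*sqrt(K))
12*k + X(-7, 0) = 12*110 + (-90/13 + sqrt(2)*sqrt(-7)) = 1320 + (-90/13 + sqrt(2)*(I*sqrt(7))) = 1320 + (-90/13 + I*sqrt(14)) = 17070/13 + I*sqrt(14)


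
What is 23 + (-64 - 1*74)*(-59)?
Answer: 8165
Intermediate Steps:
23 + (-64 - 1*74)*(-59) = 23 + (-64 - 74)*(-59) = 23 - 138*(-59) = 23 + 8142 = 8165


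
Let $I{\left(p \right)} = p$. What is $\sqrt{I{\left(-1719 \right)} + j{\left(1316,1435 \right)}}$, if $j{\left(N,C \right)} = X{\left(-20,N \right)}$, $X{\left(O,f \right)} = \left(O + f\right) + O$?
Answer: $i \sqrt{443} \approx 21.048 i$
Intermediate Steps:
$X{\left(O,f \right)} = f + 2 O$
$j{\left(N,C \right)} = -40 + N$ ($j{\left(N,C \right)} = N + 2 \left(-20\right) = N - 40 = -40 + N$)
$\sqrt{I{\left(-1719 \right)} + j{\left(1316,1435 \right)}} = \sqrt{-1719 + \left(-40 + 1316\right)} = \sqrt{-1719 + 1276} = \sqrt{-443} = i \sqrt{443}$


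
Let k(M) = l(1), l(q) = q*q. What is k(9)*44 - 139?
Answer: -95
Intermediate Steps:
l(q) = q**2
k(M) = 1 (k(M) = 1**2 = 1)
k(9)*44 - 139 = 1*44 - 139 = 44 - 139 = -95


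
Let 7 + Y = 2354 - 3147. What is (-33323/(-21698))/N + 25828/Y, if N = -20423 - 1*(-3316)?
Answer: -1198382776551/37118768600 ≈ -32.285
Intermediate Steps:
Y = -800 (Y = -7 + (2354 - 3147) = -7 - 793 = -800)
N = -17107 (N = -20423 + 3316 = -17107)
(-33323/(-21698))/N + 25828/Y = -33323/(-21698)/(-17107) + 25828/(-800) = -33323*(-1/21698)*(-1/17107) + 25828*(-1/800) = (33323/21698)*(-1/17107) - 6457/200 = -33323/371187686 - 6457/200 = -1198382776551/37118768600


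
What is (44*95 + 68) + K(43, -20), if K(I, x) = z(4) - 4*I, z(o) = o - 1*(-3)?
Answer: 4083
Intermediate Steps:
z(o) = 3 + o (z(o) = o + 3 = 3 + o)
K(I, x) = 7 - 4*I (K(I, x) = (3 + 4) - 4*I = 7 - 4*I)
(44*95 + 68) + K(43, -20) = (44*95 + 68) + (7 - 4*43) = (4180 + 68) + (7 - 172) = 4248 - 165 = 4083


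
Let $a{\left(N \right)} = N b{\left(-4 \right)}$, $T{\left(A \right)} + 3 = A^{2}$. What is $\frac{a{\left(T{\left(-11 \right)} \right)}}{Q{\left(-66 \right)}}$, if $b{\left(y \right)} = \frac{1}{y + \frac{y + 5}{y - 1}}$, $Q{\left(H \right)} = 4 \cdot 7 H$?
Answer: $\frac{295}{19404} \approx 0.015203$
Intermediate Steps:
$T{\left(A \right)} = -3 + A^{2}$
$Q{\left(H \right)} = 28 H$
$b{\left(y \right)} = \frac{1}{y + \frac{5 + y}{-1 + y}}$
$a{\left(N \right)} = - \frac{5 N}{21}$ ($a{\left(N \right)} = N \frac{-1 - 4}{5 + \left(-4\right)^{2}} = N \frac{1}{5 + 16} \left(-5\right) = N \frac{1}{21} \left(-5\right) = N \left(- \frac{5}{21}\right) = - \frac{5 N}{21}$)
$\frac{a{\left(T{\left(-11 \right)} \right)}}{Q{\left(-66 \right)}} = \frac{\left(- \frac{5}{21}\right) \left(-3 + \left(-11\right)^{2}\right)}{28 \left(-66\right)} = \frac{\left(- \frac{5}{21}\right) \left(-3 + 121\right)}{-1848} = \left(- \frac{5}{21}\right) 118 \left(- \frac{1}{1848}\right) = \left(- \frac{590}{21}\right) \left(- \frac{1}{1848}\right) = \frac{295}{19404}$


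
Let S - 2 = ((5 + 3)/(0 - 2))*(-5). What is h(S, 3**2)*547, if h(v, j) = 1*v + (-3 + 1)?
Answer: 10940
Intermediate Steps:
S = 22 (S = 2 + ((5 + 3)/(0 - 2))*(-5) = 2 + (8/(-2))*(-5) = 2 + (8*(-1/2))*(-5) = 2 - 4*(-5) = 2 + 20 = 22)
h(v, j) = -2 + v (h(v, j) = v - 2 = -2 + v)
h(S, 3**2)*547 = (-2 + 22)*547 = 20*547 = 10940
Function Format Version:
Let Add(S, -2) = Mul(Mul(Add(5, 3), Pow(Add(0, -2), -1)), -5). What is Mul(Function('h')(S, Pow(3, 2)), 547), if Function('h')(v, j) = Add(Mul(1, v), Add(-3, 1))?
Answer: 10940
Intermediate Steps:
S = 22 (S = Add(2, Mul(Mul(Add(5, 3), Pow(Add(0, -2), -1)), -5)) = Add(2, Mul(Mul(8, Pow(-2, -1)), -5)) = Add(2, Mul(Mul(8, Rational(-1, 2)), -5)) = Add(2, Mul(-4, -5)) = Add(2, 20) = 22)
Function('h')(v, j) = Add(-2, v) (Function('h')(v, j) = Add(v, -2) = Add(-2, v))
Mul(Function('h')(S, Pow(3, 2)), 547) = Mul(Add(-2, 22), 547) = Mul(20, 547) = 10940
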